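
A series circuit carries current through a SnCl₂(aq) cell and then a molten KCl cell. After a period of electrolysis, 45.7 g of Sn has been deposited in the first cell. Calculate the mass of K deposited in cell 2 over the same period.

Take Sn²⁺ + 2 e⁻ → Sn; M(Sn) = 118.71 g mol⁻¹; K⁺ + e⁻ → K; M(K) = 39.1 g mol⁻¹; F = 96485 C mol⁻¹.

n(Sn) = 45.7 / 118.71 = 0.3850 mol.
Since Sn²⁺ + 2 e⁻ → Sn, n(e⁻) passed = 2 × 0.3850 = 0.7699 mol.
Cells in series carry the same charge, so the same 0.7699 mol of electrons passes through cell 2.
K⁺ + e⁻ → K, so n(K) = 0.7699 / 1 = 0.7699 mol.
m(K) = 0.7699 × 39.1 = 30.1 g.

30.1 g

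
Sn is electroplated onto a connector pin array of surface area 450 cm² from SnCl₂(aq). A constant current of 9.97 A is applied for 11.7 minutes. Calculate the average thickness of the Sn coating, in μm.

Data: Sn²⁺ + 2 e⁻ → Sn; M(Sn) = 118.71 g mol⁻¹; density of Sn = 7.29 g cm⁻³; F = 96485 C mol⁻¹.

13.1 μm

Q = I·t = 9.970 × 702.00 = 6999 C; n(e⁻) = 0.07254 mol.
n(Sn) = n(e⁻)/2 = 0.03627 mol, so m = 0.03627 × 118.71 = 4.306 g.
Volume = m/ρ = 4.306 / 7.29 = 0.5906 cm³.
Thickness = V/A = 0.5906 / 450 = 0.00131 cm = 13.1 μm.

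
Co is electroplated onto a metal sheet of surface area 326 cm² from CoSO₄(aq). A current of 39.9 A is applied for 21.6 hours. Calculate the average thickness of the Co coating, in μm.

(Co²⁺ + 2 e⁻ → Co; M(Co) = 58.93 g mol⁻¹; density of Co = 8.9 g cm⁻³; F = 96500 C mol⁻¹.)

Q = I·t = 39.90 × 77760 = 3103000 C; n(e⁻) = 32.15 mol.
n(Co) = n(e⁻)/2 = 16.08 mol, so m = 16.08 × 58.93 = 947.3 g.
Volume = m/ρ = 947.3 / 8.9 = 106.4 cm³.
Thickness = V/A = 106.4 / 326 = 0.327 cm = 3270 μm.

3270 μm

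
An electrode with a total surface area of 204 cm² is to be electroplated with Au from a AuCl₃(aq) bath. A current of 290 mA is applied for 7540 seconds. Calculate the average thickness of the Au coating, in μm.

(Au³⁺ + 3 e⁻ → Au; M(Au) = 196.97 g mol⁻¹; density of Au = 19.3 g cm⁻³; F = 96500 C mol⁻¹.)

Q = I·t = 0.2900 × 7540.0 = 2187 C; n(e⁻) = 0.02266 mol.
n(Au) = n(e⁻)/3 = 0.007553 mol, so m = 0.007553 × 196.97 = 1.488 g.
Volume = m/ρ = 1.488 / 19.3 = 0.07708 cm³.
Thickness = V/A = 0.07708 / 204 = 3.78 × 10⁻⁴ cm = 3.78 μm.

3.78 μm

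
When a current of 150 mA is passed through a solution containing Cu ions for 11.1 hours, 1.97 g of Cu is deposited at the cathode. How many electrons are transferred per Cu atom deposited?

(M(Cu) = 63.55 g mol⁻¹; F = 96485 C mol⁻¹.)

Q = I·t = 0.1500 A × 39960 s = 5994 C, so n(e⁻) = 5994/96485 = 0.06212 mol.
n(Cu) deposited = 1.97 / 63.55 = 0.03100 mol.
Electrons per atom = n(e⁻)/n(Cu) = 0.06212 / 0.03100 = 2.00 ≈ 2, so the ion is Cu²⁺.

2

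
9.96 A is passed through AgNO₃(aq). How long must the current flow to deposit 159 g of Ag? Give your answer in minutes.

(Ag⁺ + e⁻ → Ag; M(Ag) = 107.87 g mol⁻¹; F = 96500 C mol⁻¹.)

238 min

n(Ag) = m/M = 159 / 107.87 = 1.474 mol.
Each Ag atom requires 1 electron, so n(e⁻) = 1 × 1.474 = 1.474 mol.
Q = n(e⁻)·F = 1.474 × 96500 = 142200 C.
t = Q/I = 142200 / 9.960 A = 14280 s = 238 min.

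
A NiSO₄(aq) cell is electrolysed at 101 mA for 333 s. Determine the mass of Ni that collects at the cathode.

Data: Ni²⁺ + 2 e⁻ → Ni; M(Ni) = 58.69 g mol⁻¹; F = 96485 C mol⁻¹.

0.0102 g

Q = I·t = 0.1010 A × 333.00 s = 33.63 C.
n(e⁻) = Q/F = 33.63 / 96485 = 0.0003486 mol.
Ni²⁺ + 2 e⁻ → Ni, so n(Ni) = n(e⁻)/2 = 0.0001743 mol.
m = n·M = 0.0001743 × 58.69 = 0.0102 g.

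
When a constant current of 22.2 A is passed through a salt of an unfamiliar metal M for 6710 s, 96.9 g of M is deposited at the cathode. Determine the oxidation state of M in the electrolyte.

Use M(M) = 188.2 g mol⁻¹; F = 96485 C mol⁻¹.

Q = I·t = 22.20 A × 6710.0 s = 149000 C, so n(e⁻) = 149000/96485 = 1.544 mol.
n(M) deposited = 96.9 / 188.2 = 0.5149 mol.
Electrons per atom = n(e⁻)/n(M) = 1.544 / 0.5149 = 3.00 ≈ 3, so the ion is M³⁺.

+3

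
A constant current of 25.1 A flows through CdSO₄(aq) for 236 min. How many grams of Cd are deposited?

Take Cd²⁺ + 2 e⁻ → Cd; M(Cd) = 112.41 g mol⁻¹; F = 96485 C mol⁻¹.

207 g

Q = I·t = 25.10 A × 14160 s = 355400 C.
n(e⁻) = Q/F = 355400 / 96485 = 3.684 mol.
Cd²⁺ + 2 e⁻ → Cd, so n(Cd) = n(e⁻)/2 = 1.842 mol.
m = n·M = 1.842 × 112.41 = 207 g.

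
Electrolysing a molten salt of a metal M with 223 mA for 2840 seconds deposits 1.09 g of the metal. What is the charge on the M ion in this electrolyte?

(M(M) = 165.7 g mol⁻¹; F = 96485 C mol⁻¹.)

Q = I·t = 0.2230 A × 2840.0 s = 633.3 C, so n(e⁻) = 633.3/96485 = 0.006564 mol.
n(M) deposited = 1.09 / 165.7 = 0.006578 mol.
Electrons per atom = n(e⁻)/n(M) = 0.006564 / 0.006578 = 0.998 ≈ 1, so the ion is M⁺.

+1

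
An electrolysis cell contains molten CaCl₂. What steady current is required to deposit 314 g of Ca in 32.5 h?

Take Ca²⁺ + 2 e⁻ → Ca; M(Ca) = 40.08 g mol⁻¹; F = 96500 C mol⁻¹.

12.9 A

n(Ca) = 314 / 40.08 = 7.834 mol.
n(e⁻) = 2 × 7.834 = 15.67 mol.
Q = n(e⁻)·F = 15.67 × 96500 = 1512000 C.
I = Q/t = 1512000 / 117000 s = 12.9 A.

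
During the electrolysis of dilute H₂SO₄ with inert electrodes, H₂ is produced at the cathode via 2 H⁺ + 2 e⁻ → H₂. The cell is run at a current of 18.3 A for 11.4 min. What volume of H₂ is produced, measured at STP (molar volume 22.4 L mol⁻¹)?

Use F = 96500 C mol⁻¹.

Q = I·t = 18.30 A × 684.00 s = 12520 C.
n(e⁻) = Q/F = 12520 / 96500 = 0.1297 mol.
2 electrons are transferred per H₂ molecule, so n(H₂) = 0.1297 / 2 = 0.06486 mol.
V = n × V_m = 0.06486 × 22.4 = 1.45 L.

1.45 L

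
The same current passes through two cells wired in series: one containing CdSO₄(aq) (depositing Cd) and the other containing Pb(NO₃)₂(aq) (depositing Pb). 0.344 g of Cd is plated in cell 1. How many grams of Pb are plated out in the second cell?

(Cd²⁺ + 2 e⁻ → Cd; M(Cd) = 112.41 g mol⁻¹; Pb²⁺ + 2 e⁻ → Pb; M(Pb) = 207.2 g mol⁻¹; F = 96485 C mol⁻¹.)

n(Cd) = 0.344 / 112.41 = 0.003060 mol.
Since Cd²⁺ + 2 e⁻ → Cd, n(e⁻) passed = 2 × 0.003060 = 0.006120 mol.
Cells in series carry the same charge, so the same 0.006120 mol of electrons passes through cell 2.
Pb²⁺ + 2 e⁻ → Pb, so n(Pb) = 0.006120 / 2 = 0.003060 mol.
m(Pb) = 0.003060 × 207.2 = 0.634 g.

0.634 g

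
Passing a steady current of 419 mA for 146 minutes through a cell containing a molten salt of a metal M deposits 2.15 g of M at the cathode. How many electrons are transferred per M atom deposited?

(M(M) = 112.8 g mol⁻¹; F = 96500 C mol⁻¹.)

2

Q = I·t = 0.4190 A × 8760.0 s = 3670 C, so n(e⁻) = 3670/96500 = 0.03804 mol.
n(M) deposited = 2.15 / 112.8 = 0.01906 mol.
Electrons per atom = n(e⁻)/n(M) = 0.03804 / 0.01906 = 2.00 ≈ 2, so the ion is M²⁺.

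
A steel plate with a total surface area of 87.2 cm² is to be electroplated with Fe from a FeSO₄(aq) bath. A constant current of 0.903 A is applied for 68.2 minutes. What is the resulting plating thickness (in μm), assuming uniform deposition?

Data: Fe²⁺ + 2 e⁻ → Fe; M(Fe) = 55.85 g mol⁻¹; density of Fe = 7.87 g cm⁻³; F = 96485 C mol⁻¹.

15.6 μm

Q = I·t = 0.9030 × 4092.0 = 3695 C; n(e⁻) = 0.03830 mol.
n(Fe) = n(e⁻)/2 = 0.01915 mol, so m = 0.01915 × 55.85 = 1.069 g.
Volume = m/ρ = 1.069 / 7.87 = 0.1359 cm³.
Thickness = V/A = 0.1359 / 87.2 = 0.00156 cm = 15.6 μm.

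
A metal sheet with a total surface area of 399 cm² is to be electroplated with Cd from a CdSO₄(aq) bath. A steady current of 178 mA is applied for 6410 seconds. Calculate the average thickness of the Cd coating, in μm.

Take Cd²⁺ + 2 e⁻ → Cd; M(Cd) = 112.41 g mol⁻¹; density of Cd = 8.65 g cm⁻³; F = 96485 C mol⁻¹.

1.93 μm

Q = I·t = 0.1780 × 6410.0 = 1141 C; n(e⁻) = 0.01183 mol.
n(Cd) = n(e⁻)/2 = 0.005913 mol, so m = 0.005913 × 112.41 = 0.6647 g.
Volume = m/ρ = 0.6647 / 8.65 = 0.07684 cm³.
Thickness = V/A = 0.07684 / 399 = 1.93 × 10⁻⁴ cm = 1.93 μm.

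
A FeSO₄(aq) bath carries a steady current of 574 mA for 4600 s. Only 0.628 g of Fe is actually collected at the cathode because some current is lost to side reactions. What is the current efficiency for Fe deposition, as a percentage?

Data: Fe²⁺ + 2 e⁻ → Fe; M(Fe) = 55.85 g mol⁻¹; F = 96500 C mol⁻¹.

82.2 %

Q = I·t = 0.5740 × 4600.0 = 2640 C; n(e⁻) = 2640/96500 = 0.02736 mol.
Theoretical n(Fe) = n(e⁻)/2 = 0.01368 mol, i.e. m_theo = 0.01368 × 55.85 = 0.7641 g.
Efficiency = m_actual / m_theo = 0.628 / 0.7641 = 82.2 %.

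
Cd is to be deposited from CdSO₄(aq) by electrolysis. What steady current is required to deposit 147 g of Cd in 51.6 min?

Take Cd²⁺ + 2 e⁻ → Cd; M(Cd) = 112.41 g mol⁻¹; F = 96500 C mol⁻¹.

81.5 A

n(Cd) = 147 / 112.41 = 1.308 mol.
n(e⁻) = 2 × 1.308 = 2.615 mol.
Q = n(e⁻)·F = 2.615 × 96500 = 252400 C.
I = Q/t = 252400 / 3096.0 s = 81.5 A.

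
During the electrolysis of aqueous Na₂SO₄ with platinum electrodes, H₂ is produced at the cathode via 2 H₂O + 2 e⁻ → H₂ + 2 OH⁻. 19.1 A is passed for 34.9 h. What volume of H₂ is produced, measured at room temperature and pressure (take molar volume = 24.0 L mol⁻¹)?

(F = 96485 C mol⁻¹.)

Q = I·t = 19.10 A × 125640 s = 2400000 C.
n(e⁻) = Q/F = 2400000 / 96485 = 24.87 mol.
2 electrons are transferred per H₂ molecule, so n(H₂) = 24.87 / 2 = 12.44 mol.
V = n × V_m = 12.44 × 24.0 = 298 L.

298 L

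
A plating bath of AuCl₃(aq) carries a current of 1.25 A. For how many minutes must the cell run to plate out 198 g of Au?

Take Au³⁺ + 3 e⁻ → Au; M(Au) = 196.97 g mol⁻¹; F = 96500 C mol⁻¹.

n(Au) = m/M = 198 / 196.97 = 1.005 mol.
Each Au atom requires 3 electrons, so n(e⁻) = 3 × 1.005 = 3.016 mol.
Q = n(e⁻)·F = 3.016 × 96500 = 291000 C.
t = Q/I = 291000 / 1.250 A = 232800 s = 3880 min.

3880 min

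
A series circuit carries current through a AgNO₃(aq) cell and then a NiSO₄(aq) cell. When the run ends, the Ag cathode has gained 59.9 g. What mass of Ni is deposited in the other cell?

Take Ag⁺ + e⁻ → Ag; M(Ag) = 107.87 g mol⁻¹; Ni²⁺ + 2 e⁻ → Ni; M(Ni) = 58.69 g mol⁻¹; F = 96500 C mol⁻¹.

n(Ag) = 59.9 / 107.87 = 0.5553 mol.
Since Ag⁺ + e⁻ → Ag, n(e⁻) passed = 1 × 0.5553 = 0.5553 mol.
Cells in series carry the same charge, so the same 0.5553 mol of electrons passes through cell 2.
Ni²⁺ + 2 e⁻ → Ni, so n(Ni) = 0.5553 / 2 = 0.2776 mol.
m(Ni) = 0.2776 × 58.69 = 16.3 g.

16.3 g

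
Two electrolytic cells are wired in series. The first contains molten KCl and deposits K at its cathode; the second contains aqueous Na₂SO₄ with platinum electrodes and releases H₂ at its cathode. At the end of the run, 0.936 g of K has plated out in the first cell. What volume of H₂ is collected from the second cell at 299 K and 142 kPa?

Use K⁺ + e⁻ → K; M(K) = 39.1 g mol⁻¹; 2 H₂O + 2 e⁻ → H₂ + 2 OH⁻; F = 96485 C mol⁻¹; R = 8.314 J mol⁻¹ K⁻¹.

n(K) = 0.936 / 39.1 = 0.02394 mol, so n(e⁻) = 1 × 0.02394 = 0.02394 mol.
The cells are in series, so the same 0.02394 mol of electrons passes through the second cell.
2 H₂O + 2 e⁻ → H₂ + 2 OH⁻ — 2 mol e⁻ per mol H₂, so n(H₂) = 0.02394/2 = 0.01197 mol.
V = nRT/P = (0.01197 × 8.314 × 299) / (142 × 10³) = 2.10 × 10⁻⁴ m³ = 0.210 L.

0.210 L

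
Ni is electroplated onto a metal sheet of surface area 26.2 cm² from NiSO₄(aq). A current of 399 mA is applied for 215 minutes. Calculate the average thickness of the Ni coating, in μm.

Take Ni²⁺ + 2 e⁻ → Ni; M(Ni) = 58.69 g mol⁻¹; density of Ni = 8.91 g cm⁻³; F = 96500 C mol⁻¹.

Q = I·t = 0.3990 × 12900 = 5147 C; n(e⁻) = 0.05334 mol.
n(Ni) = n(e⁻)/2 = 0.02667 mol, so m = 0.02667 × 58.69 = 1.565 g.
Volume = m/ρ = 1.565 / 8.91 = 0.1757 cm³.
Thickness = V/A = 0.1757 / 26.2 = 0.00670 cm = 67.0 μm.

67.0 μm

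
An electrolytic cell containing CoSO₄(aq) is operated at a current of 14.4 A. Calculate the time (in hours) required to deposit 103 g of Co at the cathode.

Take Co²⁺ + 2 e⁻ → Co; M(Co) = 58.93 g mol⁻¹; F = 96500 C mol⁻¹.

n(Co) = m/M = 103 / 58.93 = 1.748 mol.
Each Co atom requires 2 electrons, so n(e⁻) = 2 × 1.748 = 3.496 mol.
Q = n(e⁻)·F = 3.496 × 96500 = 337300 C.
t = Q/I = 337300 / 14.40 A = 23430 s = 6.51 h.

6.51 h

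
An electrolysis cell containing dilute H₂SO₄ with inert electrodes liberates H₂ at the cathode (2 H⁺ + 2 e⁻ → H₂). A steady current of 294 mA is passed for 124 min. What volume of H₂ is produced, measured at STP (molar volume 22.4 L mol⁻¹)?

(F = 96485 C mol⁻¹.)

0.254 L

Q = I·t = 0.2940 A × 7440.0 s = 2187 C.
n(e⁻) = Q/F = 2187 / 96485 = 0.02267 mol.
2 electrons are transferred per H₂ molecule, so n(H₂) = 0.02267 / 2 = 0.01134 mol.
V = n × V_m = 0.01134 × 22.4 = 0.254 L.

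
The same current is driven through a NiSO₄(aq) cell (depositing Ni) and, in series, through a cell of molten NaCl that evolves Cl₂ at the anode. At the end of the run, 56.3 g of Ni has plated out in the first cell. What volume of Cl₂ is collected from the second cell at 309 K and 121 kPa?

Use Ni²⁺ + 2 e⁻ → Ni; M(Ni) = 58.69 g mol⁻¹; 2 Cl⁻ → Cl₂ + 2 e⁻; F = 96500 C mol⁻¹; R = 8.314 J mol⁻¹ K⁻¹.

20.4 L

n(Ni) = 56.3 / 58.69 = 0.9593 mol, so n(e⁻) = 2 × 0.9593 = 1.919 mol.
The cells are in series, so the same 1.919 mol of electrons passes through the second cell.
2 Cl⁻ → Cl₂ + 2 e⁻ — 2 mol e⁻ per mol Cl₂, so n(Cl₂) = 1.919/2 = 0.9593 mol.
V = nRT/P = (0.9593 × 8.314 × 309) / (121 × 10³) = 0.0204 m³ = 20.4 L.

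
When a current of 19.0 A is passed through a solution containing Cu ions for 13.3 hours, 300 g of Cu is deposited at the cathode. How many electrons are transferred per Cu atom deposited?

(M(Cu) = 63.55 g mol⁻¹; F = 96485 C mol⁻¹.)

2

Q = I·t = 19.00 A × 47880 s = 909700 C, so n(e⁻) = 909700/96485 = 9.429 mol.
n(Cu) deposited = 300 / 63.55 = 4.721 mol.
Electrons per atom = n(e⁻)/n(Cu) = 9.429 / 4.721 = 2.00 ≈ 2, so the ion is Cu²⁺.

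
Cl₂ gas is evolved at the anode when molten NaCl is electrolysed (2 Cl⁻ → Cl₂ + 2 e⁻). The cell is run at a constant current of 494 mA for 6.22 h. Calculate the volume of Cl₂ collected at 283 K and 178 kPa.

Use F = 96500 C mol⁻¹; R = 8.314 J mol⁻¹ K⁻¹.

0.758 L

Q = I·t = 0.4940 A × 22392 s = 11060 C.
n(e⁻) = Q/F = 11060 / 96500 = 0.1146 mol.
2 electrons are transferred per Cl₂ molecule, so n(Cl₂) = 0.1146 / 2 = 0.05731 mol.
V = nRT/P = (0.05731 × 8.314 × 283) / (178 × 10³ Pa) = 7.58 × 10⁻⁴ m³ = 0.758 L.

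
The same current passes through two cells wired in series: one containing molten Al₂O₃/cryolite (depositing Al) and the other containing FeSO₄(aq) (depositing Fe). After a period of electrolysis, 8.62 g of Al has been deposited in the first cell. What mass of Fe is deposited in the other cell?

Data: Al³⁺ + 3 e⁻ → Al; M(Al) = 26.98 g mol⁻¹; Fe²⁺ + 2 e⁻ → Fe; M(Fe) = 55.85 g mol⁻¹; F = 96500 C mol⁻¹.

n(Al) = 8.62 / 26.98 = 0.3195 mol.
Since Al³⁺ + 3 e⁻ → Al, n(e⁻) passed = 3 × 0.3195 = 0.9585 mol.
Cells in series carry the same charge, so the same 0.9585 mol of electrons passes through cell 2.
Fe²⁺ + 2 e⁻ → Fe, so n(Fe) = 0.9585 / 2 = 0.4792 mol.
m(Fe) = 0.4792 × 55.85 = 26.8 g.

26.8 g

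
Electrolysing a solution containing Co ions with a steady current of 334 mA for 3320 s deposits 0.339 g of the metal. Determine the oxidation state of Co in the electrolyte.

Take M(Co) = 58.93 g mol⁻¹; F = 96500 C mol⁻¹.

Q = I·t = 0.3340 A × 3320.0 s = 1109 C, so n(e⁻) = 1109/96500 = 0.01149 mol.
n(Co) deposited = 0.339 / 58.93 = 0.005753 mol.
Electrons per atom = n(e⁻)/n(Co) = 0.01149 / 0.005753 = 2.00 ≈ 2, so the ion is Co²⁺.

+2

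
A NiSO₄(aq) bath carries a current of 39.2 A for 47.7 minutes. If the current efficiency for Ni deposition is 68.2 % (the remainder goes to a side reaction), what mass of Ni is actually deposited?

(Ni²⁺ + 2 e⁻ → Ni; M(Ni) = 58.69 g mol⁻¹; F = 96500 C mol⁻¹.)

23.3 g

Q = I·t = 39.20 × 2862.0 = 112200 C.
n(e⁻) = 112200/96500 = 1.163 mol; theoretically n(Ni) = 1.163/2 = 0.5813 mol, m_theo = 34.12 g.
At 68.2 % efficiency, m_actual = 0.682 × 34.12 = 23.3 g.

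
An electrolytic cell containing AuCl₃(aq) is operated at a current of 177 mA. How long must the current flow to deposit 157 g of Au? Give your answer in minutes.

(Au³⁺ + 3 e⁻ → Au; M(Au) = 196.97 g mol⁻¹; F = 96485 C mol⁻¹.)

n(Au) = m/M = 157 / 196.97 = 0.7971 mol.
Each Au atom requires 3 electrons, so n(e⁻) = 3 × 0.7971 = 2.391 mol.
Q = n(e⁻)·F = 2.391 × 96485 = 230700 C.
t = Q/I = 230700 / 0.1770 A = 1303000 s = 21700 min.

21700 min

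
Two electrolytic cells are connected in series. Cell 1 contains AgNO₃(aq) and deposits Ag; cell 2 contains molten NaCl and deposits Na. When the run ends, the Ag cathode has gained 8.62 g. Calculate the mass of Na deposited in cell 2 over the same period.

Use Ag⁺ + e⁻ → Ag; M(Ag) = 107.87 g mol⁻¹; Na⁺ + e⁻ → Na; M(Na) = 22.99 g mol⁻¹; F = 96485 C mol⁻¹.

1.84 g

n(Ag) = 8.62 / 107.87 = 0.07991 mol.
Since Ag⁺ + e⁻ → Ag, n(e⁻) passed = 1 × 0.07991 = 0.07991 mol.
Cells in series carry the same charge, so the same 0.07991 mol of electrons passes through cell 2.
Na⁺ + e⁻ → Na, so n(Na) = 0.07991 / 1 = 0.07991 mol.
m(Na) = 0.07991 × 22.99 = 1.84 g.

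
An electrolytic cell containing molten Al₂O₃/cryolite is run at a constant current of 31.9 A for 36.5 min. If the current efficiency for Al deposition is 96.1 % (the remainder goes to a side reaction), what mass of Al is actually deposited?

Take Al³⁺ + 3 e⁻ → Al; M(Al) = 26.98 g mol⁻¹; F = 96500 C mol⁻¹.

6.26 g

Q = I·t = 31.90 × 2190.0 = 69860 C.
n(e⁻) = 69860/96500 = 0.7239 mol; theoretically n(Al) = 0.7239/3 = 0.2413 mol, m_theo = 6.511 g.
At 96.1 % efficiency, m_actual = 0.961 × 6.511 = 6.26 g.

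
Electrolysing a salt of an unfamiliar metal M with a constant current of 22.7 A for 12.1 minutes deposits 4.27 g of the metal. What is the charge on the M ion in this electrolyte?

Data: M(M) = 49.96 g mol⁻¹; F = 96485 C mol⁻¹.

Q = I·t = 22.70 A × 726.00 s = 16480 C, so n(e⁻) = 16480/96485 = 0.1708 mol.
n(M) deposited = 4.27 / 49.96 = 0.08547 mol.
Electrons per atom = n(e⁻)/n(M) = 0.1708 / 0.08547 = 2.00 ≈ 2, so the ion is M²⁺.

+2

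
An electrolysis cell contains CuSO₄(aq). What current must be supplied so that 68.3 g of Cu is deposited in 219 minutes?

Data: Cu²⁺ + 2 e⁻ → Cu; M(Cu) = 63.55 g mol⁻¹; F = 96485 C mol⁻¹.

n(Cu) = 68.3 / 63.55 = 1.075 mol.
n(e⁻) = 2 × 1.075 = 2.149 mol.
Q = n(e⁻)·F = 2.149 × 96485 = 207400 C.
I = Q/t = 207400 / 13140 s = 15.8 A.

15.8 A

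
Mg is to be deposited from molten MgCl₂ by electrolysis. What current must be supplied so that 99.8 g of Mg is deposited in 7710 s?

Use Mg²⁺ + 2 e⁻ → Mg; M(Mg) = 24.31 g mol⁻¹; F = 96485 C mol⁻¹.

n(Mg) = 99.8 / 24.31 = 4.105 mol.
n(e⁻) = 2 × 4.105 = 8.211 mol.
Q = n(e⁻)·F = 8.211 × 96485 = 792200 C.
I = Q/t = 792200 / 7710.0 s = 103 A.

103 A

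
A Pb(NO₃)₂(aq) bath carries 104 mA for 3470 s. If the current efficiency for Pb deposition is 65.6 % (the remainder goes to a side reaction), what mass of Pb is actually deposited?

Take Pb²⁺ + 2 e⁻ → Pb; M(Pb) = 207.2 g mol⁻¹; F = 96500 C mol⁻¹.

0.254 g

Q = I·t = 0.1040 × 3470.0 = 360.9 C.
n(e⁻) = 360.9/96500 = 0.003740 mol; theoretically n(Pb) = 0.003740/2 = 0.001870 mol, m_theo = 0.3874 g.
At 65.6 % efficiency, m_actual = 0.656 × 0.3874 = 0.254 g.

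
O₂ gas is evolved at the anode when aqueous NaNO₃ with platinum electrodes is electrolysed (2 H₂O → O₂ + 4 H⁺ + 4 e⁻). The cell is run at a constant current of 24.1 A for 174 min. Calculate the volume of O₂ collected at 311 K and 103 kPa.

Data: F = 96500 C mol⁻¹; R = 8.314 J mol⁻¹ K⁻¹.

16.4 L

Q = I·t = 24.10 A × 10440 s = 251600 C.
n(e⁻) = Q/F = 251600 / 96500 = 2.607 mol.
4 electrons are transferred per O₂ molecule, so n(O₂) = 2.607 / 4 = 0.6518 mol.
V = nRT/P = (0.6518 × 8.314 × 311) / (103 × 10³ Pa) = 0.0164 m³ = 16.4 L.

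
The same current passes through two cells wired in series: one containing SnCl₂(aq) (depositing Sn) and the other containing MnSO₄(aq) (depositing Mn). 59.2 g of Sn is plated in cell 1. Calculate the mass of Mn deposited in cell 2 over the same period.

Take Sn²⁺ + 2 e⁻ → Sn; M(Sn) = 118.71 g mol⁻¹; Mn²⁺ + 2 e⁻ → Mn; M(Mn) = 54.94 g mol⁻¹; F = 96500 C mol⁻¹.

n(Sn) = 59.2 / 118.71 = 0.4987 mol.
Since Sn²⁺ + 2 e⁻ → Sn, n(e⁻) passed = 2 × 0.4987 = 0.9974 mol.
Cells in series carry the same charge, so the same 0.9974 mol of electrons passes through cell 2.
Mn²⁺ + 2 e⁻ → Mn, so n(Mn) = 0.9974 / 2 = 0.4987 mol.
m(Mn) = 0.4987 × 54.94 = 27.4 g.

27.4 g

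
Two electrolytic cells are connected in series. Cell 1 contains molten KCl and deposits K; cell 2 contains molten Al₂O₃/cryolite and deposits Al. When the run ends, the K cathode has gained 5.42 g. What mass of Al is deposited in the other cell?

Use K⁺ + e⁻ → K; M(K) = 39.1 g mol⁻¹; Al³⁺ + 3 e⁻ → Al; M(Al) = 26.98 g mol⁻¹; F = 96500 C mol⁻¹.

n(K) = 5.42 / 39.1 = 0.1386 mol.
Since K⁺ + e⁻ → K, n(e⁻) passed = 1 × 0.1386 = 0.1386 mol.
Cells in series carry the same charge, so the same 0.1386 mol of electrons passes through cell 2.
Al³⁺ + 3 e⁻ → Al, so n(Al) = 0.1386 / 3 = 0.04621 mol.
m(Al) = 0.04621 × 26.98 = 1.25 g.

1.25 g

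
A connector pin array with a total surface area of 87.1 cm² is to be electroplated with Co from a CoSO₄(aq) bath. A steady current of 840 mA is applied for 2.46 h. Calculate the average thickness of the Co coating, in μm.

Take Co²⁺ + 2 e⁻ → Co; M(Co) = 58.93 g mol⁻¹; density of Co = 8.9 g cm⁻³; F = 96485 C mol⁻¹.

29.3 μm

Q = I·t = 0.8400 × 8856.0 = 7439 C; n(e⁻) = 0.07710 mol.
n(Co) = n(e⁻)/2 = 0.03855 mol, so m = 0.03855 × 58.93 = 2.272 g.
Volume = m/ρ = 2.272 / 8.9 = 0.2553 cm³.
Thickness = V/A = 0.2553 / 87.1 = 0.00293 cm = 29.3 μm.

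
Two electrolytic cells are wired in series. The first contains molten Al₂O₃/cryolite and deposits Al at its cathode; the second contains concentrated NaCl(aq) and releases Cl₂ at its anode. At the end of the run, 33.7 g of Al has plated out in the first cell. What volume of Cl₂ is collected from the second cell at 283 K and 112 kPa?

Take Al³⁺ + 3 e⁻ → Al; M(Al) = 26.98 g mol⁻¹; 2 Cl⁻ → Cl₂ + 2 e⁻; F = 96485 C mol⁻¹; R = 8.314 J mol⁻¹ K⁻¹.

n(Al) = 33.7 / 26.98 = 1.249 mol, so n(e⁻) = 3 × 1.249 = 3.747 mol.
The cells are in series, so the same 3.747 mol of electrons passes through the second cell.
2 Cl⁻ → Cl₂ + 2 e⁻ — 2 mol e⁻ per mol Cl₂, so n(Cl₂) = 3.747/2 = 1.874 mol.
V = nRT/P = (1.874 × 8.314 × 283) / (112 × 10³) = 0.0394 m³ = 39.4 L.

39.4 L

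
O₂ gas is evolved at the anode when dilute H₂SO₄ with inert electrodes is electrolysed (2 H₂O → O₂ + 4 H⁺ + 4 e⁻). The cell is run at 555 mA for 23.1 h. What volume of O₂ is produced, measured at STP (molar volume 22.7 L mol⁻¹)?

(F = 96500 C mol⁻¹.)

Q = I·t = 0.5550 A × 83160 s = 46150 C.
n(e⁻) = Q/F = 46150 / 96500 = 0.4783 mol.
4 electrons are transferred per O₂ molecule, so n(O₂) = 0.4783 / 4 = 0.1196 mol.
V = n × V_m = 0.1196 × 22.7 = 2.71 L.

2.71 L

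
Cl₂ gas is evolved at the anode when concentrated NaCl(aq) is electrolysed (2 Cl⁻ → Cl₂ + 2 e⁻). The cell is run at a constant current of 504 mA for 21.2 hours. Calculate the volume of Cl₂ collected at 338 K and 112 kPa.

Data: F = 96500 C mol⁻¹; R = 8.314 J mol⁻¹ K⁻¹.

5.00 L

Q = I·t = 0.5040 A × 76320 s = 38470 C.
n(e⁻) = Q/F = 38470 / 96500 = 0.3986 mol.
2 electrons are transferred per Cl₂ molecule, so n(Cl₂) = 0.3986 / 2 = 0.1993 mol.
V = nRT/P = (0.1993 × 8.314 × 338) / (112 × 10³ Pa) = 0.00500 m³ = 5.00 L.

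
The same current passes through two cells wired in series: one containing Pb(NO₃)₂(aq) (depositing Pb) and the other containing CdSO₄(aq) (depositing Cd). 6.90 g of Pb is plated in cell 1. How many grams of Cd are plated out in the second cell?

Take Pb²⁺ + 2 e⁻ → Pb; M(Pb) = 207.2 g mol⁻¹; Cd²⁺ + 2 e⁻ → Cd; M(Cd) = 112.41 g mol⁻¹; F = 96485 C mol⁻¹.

3.74 g

n(Pb) = 6.90 / 207.2 = 0.03330 mol.
Since Pb²⁺ + 2 e⁻ → Pb, n(e⁻) passed = 2 × 0.03330 = 0.06660 mol.
Cells in series carry the same charge, so the same 0.06660 mol of electrons passes through cell 2.
Cd²⁺ + 2 e⁻ → Cd, so n(Cd) = 0.06660 / 2 = 0.03330 mol.
m(Cd) = 0.03330 × 112.41 = 3.74 g.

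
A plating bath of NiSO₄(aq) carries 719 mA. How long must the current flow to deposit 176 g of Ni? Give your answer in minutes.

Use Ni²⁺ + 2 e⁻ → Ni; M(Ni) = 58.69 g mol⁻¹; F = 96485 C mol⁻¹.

13400 min

n(Ni) = m/M = 176 / 58.69 = 2.999 mol.
Each Ni atom requires 2 electrons, so n(e⁻) = 2 × 2.999 = 5.998 mol.
Q = n(e⁻)·F = 5.998 × 96485 = 578700 C.
t = Q/I = 578700 / 0.7190 A = 804800 s = 13400 min.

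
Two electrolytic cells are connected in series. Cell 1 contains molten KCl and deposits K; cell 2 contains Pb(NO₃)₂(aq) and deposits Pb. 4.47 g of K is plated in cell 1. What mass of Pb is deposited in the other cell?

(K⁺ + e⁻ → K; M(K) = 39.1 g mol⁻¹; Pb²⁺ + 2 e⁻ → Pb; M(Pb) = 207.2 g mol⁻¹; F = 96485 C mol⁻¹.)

11.8 g

n(K) = 4.47 / 39.1 = 0.1143 mol.
Since K⁺ + e⁻ → K, n(e⁻) passed = 1 × 0.1143 = 0.1143 mol.
Cells in series carry the same charge, so the same 0.1143 mol of electrons passes through cell 2.
Pb²⁺ + 2 e⁻ → Pb, so n(Pb) = 0.1143 / 2 = 0.05716 mol.
m(Pb) = 0.05716 × 207.2 = 11.8 g.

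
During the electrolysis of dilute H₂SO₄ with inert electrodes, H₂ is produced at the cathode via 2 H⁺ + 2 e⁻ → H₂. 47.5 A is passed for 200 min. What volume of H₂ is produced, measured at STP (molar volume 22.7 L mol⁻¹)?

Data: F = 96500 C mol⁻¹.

67.0 L

Q = I·t = 47.50 A × 12000 s = 570000 C.
n(e⁻) = Q/F = 570000 / 96500 = 5.907 mol.
2 electrons are transferred per H₂ molecule, so n(H₂) = 5.907 / 2 = 2.953 mol.
V = n × V_m = 2.953 × 22.7 = 67.0 L.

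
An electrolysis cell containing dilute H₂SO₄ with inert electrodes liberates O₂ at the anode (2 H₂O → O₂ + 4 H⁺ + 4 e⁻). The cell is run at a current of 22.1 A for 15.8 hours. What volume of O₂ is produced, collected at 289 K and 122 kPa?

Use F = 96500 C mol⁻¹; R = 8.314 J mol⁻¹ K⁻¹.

Q = I·t = 22.10 A × 56880 s = 1257000 C.
n(e⁻) = Q/F = 1257000 / 96500 = 13.03 mol.
4 electrons are transferred per O₂ molecule, so n(O₂) = 13.03 / 4 = 3.257 mol.
V = nRT/P = (3.257 × 8.314 × 289) / (122 × 10³ Pa) = 0.0641 m³ = 64.1 L.

64.1 L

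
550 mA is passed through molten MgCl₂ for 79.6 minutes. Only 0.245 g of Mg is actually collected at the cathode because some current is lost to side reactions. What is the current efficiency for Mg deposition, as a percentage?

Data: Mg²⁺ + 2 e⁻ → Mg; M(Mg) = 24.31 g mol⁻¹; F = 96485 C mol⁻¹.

Q = I·t = 0.5500 × 4776.0 = 2627 C; n(e⁻) = 2627/96485 = 0.02722 mol.
Theoretical n(Mg) = n(e⁻)/2 = 0.01361 mol, i.e. m_theo = 0.01361 × 24.31 = 0.3309 g.
Efficiency = m_actual / m_theo = 0.245 / 0.3309 = 74.0 %.

74.0 %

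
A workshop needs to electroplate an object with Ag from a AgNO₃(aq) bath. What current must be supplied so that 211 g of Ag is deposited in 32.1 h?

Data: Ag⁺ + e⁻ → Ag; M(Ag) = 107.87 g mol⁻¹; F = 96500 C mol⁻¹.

n(Ag) = 211 / 107.87 = 1.956 mol.
n(e⁻) = 1 × 1.956 = 1.956 mol.
Q = n(e⁻)·F = 1.956 × 96500 = 188800 C.
I = Q/t = 188800 / 115560 s = 1.63 A.

1.63 A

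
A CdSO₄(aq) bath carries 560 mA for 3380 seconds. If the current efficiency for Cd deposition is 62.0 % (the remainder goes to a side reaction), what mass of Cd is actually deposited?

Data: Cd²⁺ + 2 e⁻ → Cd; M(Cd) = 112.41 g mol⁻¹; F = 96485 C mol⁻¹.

0.684 g

Q = I·t = 0.5600 × 3380.0 = 1893 C.
n(e⁻) = 1893/96485 = 0.01962 mol; theoretically n(Cd) = 0.01962/2 = 0.009809 mol, m_theo = 1.103 g.
At 62.0 % efficiency, m_actual = 0.620 × 1.103 = 0.684 g.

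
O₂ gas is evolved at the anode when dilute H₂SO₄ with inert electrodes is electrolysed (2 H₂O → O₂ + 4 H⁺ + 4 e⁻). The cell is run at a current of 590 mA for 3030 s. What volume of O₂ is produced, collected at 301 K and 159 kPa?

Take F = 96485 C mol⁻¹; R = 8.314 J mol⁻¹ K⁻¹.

Q = I·t = 0.5900 A × 3030.0 s = 1788 C.
n(e⁻) = Q/F = 1788 / 96485 = 0.01853 mol.
4 electrons are transferred per O₂ molecule, so n(O₂) = 0.01853 / 4 = 0.004632 mol.
V = nRT/P = (0.004632 × 8.314 × 301) / (159 × 10³ Pa) = 7.29 × 10⁻⁵ m³ = 0.0729 L.

0.0729 L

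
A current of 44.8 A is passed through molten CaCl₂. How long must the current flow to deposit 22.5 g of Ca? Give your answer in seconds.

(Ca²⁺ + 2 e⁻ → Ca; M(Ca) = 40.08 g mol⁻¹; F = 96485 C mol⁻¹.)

2420 s

n(Ca) = m/M = 22.5 / 40.08 = 0.5614 mol.
Each Ca atom requires 2 electrons, so n(e⁻) = 2 × 0.5614 = 1.123 mol.
Q = n(e⁻)·F = 1.123 × 96485 = 108300 C.
t = Q/I = 108300 / 44.80 A = 2418 s.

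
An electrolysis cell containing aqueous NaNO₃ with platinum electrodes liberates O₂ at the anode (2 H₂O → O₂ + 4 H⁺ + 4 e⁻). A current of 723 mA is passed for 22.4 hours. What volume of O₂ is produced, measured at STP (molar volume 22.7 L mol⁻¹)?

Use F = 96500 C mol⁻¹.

3.43 L

Q = I·t = 0.7230 A × 80640 s = 58300 C.
n(e⁻) = Q/F = 58300 / 96500 = 0.6042 mol.
4 electrons are transferred per O₂ molecule, so n(O₂) = 0.6042 / 4 = 0.1510 mol.
V = n × V_m = 0.1510 × 22.7 = 3.43 L.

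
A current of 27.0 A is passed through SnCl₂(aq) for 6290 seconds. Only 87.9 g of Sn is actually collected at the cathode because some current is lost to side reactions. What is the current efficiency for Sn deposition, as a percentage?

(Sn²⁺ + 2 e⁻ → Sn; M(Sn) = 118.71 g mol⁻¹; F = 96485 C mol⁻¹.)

Q = I·t = 27.00 × 6290.0 = 169800 C; n(e⁻) = 169800/96485 = 1.760 mol.
Theoretical n(Sn) = n(e⁻)/2 = 0.8801 mol, i.e. m_theo = 0.8801 × 118.71 = 104.5 g.
Efficiency = m_actual / m_theo = 87.9 / 104.5 = 84.1 %.

84.1 %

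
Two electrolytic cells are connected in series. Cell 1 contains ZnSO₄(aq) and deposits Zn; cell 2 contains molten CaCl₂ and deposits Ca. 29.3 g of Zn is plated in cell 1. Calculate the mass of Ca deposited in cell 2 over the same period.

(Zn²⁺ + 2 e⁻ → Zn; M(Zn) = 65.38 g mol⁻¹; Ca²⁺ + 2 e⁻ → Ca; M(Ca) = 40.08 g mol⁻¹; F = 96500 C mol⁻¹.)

18.0 g

n(Zn) = 29.3 / 65.38 = 0.4481 mol.
Since Zn²⁺ + 2 e⁻ → Zn, n(e⁻) passed = 2 × 0.4481 = 0.8963 mol.
Cells in series carry the same charge, so the same 0.8963 mol of electrons passes through cell 2.
Ca²⁺ + 2 e⁻ → Ca, so n(Ca) = 0.8963 / 2 = 0.4481 mol.
m(Ca) = 0.4481 × 40.08 = 18.0 g.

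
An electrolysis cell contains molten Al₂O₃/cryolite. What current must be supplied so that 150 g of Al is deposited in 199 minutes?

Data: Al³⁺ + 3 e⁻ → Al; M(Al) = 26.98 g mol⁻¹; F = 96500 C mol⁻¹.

n(Al) = 150 / 26.98 = 5.560 mol.
n(e⁻) = 3 × 5.560 = 16.68 mol.
Q = n(e⁻)·F = 16.68 × 96500 = 1610000 C.
I = Q/t = 1610000 / 11940 s = 135 A.

135 A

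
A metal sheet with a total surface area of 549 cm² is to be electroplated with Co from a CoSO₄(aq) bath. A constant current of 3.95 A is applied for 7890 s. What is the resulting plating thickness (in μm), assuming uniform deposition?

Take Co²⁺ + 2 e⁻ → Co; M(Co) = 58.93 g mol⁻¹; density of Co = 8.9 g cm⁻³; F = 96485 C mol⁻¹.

19.5 μm

Q = I·t = 3.950 × 7890.0 = 31170 C; n(e⁻) = 0.3230 mol.
n(Co) = n(e⁻)/2 = 0.1615 mol, so m = 0.1615 × 58.93 = 9.517 g.
Volume = m/ρ = 9.517 / 8.9 = 1.069 cm³.
Thickness = V/A = 1.069 / 549 = 0.00195 cm = 19.5 μm.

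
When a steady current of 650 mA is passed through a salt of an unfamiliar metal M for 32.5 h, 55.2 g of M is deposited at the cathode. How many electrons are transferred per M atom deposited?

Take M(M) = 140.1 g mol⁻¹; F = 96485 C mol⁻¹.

2

Q = I·t = 0.6500 A × 117000 s = 76050 C, so n(e⁻) = 76050/96485 = 0.7882 mol.
n(M) deposited = 55.2 / 140.1 = 0.3940 mol.
Electrons per atom = n(e⁻)/n(M) = 0.7882 / 0.3940 = 2.00 ≈ 2, so the ion is M²⁺.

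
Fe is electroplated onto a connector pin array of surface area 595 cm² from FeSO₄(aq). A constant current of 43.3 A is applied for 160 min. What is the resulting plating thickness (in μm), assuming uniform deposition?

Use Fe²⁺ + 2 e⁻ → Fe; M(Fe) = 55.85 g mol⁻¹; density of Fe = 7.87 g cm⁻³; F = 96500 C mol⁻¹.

Q = I·t = 43.30 × 9600.0 = 415700 C; n(e⁻) = 4.308 mol.
n(Fe) = n(e⁻)/2 = 2.154 mol, so m = 2.154 × 55.85 = 120.3 g.
Volume = m/ρ = 120.3 / 7.87 = 15.28 cm³.
Thickness = V/A = 15.28 / 595 = 0.0257 cm = 257 μm.

257 μm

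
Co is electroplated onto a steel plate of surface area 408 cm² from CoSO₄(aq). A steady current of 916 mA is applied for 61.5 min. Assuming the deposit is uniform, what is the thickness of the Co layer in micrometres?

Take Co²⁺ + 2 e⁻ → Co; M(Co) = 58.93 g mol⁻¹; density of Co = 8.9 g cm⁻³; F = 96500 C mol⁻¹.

2.84 μm

Q = I·t = 0.9160 × 3690.0 = 3380 C; n(e⁻) = 0.03503 mol.
n(Co) = n(e⁻)/2 = 0.01751 mol, so m = 0.01751 × 58.93 = 1.032 g.
Volume = m/ρ = 1.032 / 8.9 = 0.1160 cm³.
Thickness = V/A = 0.1160 / 408 = 2.84 × 10⁻⁴ cm = 2.84 μm.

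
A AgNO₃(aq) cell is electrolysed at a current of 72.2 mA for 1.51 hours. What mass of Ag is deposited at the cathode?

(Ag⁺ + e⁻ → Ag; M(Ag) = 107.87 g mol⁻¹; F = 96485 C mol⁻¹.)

Q = I·t = 0.07220 A × 5436.0 s = 392.5 C.
n(e⁻) = Q/F = 392.5 / 96485 = 0.004068 mol.
Ag⁺ + e⁻ → Ag, so n(Ag) = n(e⁻)/1 = 0.004068 mol.
m = n·M = 0.004068 × 107.87 = 0.439 g.

0.439 g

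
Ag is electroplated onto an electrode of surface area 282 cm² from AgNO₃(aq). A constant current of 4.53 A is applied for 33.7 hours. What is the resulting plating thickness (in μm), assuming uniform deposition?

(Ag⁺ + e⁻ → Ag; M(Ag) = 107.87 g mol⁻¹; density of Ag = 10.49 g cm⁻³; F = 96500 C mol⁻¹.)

Q = I·t = 4.530 × 121320 = 549600 C; n(e⁻) = 5.695 mol.
n(Ag) = n(e⁻)/1 = 5.695 mol, so m = 5.695 × 107.87 = 614.3 g.
Volume = m/ρ = 614.3 / 10.49 = 58.56 cm³.
Thickness = V/A = 58.56 / 282 = 0.208 cm = 2080 μm.

2080 μm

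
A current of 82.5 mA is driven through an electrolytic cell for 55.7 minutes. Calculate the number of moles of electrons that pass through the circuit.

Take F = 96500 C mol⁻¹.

Q = I·t = 0.08250 A × 3342.0 s = 275.7 C.
n(e⁻) = Q/F = 275.7 / 96500 = 0.00286 mol.

0.00286 mol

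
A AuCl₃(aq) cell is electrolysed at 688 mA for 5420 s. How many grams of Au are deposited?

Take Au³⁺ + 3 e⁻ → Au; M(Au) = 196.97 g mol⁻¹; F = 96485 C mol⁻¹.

Q = I·t = 0.6880 A × 5420.0 s = 3729 C.
n(e⁻) = Q/F = 3729 / 96485 = 0.03865 mol.
Au³⁺ + 3 e⁻ → Au, so n(Au) = n(e⁻)/3 = 0.01288 mol.
m = n·M = 0.01288 × 196.97 = 2.54 g.

2.54 g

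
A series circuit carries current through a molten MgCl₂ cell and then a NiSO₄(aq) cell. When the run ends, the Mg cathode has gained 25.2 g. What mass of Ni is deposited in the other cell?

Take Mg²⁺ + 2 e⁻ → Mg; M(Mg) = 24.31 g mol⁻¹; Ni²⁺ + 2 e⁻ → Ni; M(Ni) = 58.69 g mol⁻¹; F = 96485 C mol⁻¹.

60.8 g

n(Mg) = 25.2 / 24.31 = 1.037 mol.
Since Mg²⁺ + 2 e⁻ → Mg, n(e⁻) passed = 2 × 1.037 = 2.073 mol.
Cells in series carry the same charge, so the same 2.073 mol of electrons passes through cell 2.
Ni²⁺ + 2 e⁻ → Ni, so n(Ni) = 2.073 / 2 = 1.037 mol.
m(Ni) = 1.037 × 58.69 = 60.8 g.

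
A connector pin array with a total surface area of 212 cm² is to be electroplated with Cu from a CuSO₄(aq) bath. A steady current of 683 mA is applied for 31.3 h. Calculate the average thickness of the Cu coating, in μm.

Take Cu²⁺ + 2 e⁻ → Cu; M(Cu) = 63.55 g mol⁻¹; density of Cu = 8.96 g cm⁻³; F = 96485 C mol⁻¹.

Q = I·t = 0.6830 × 112680 = 76960 C; n(e⁻) = 0.7976 mol.
n(Cu) = n(e⁻)/2 = 0.3988 mol, so m = 0.3988 × 63.55 = 25.35 g.
Volume = m/ρ = 25.35 / 8.96 = 2.829 cm³.
Thickness = V/A = 2.829 / 212 = 0.0133 cm = 133 μm.

133 μm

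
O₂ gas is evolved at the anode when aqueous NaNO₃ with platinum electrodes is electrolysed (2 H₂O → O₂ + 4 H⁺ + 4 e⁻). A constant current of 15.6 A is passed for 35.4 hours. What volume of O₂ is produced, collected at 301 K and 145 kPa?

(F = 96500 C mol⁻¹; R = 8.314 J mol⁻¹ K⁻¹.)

88.9 L

Q = I·t = 15.60 A × 127440 s = 1988000 C.
n(e⁻) = Q/F = 1988000 / 96500 = 20.60 mol.
4 electrons are transferred per O₂ molecule, so n(O₂) = 20.60 / 4 = 5.150 mol.
V = nRT/P = (5.150 × 8.314 × 301) / (145 × 10³ Pa) = 0.0889 m³ = 88.9 L.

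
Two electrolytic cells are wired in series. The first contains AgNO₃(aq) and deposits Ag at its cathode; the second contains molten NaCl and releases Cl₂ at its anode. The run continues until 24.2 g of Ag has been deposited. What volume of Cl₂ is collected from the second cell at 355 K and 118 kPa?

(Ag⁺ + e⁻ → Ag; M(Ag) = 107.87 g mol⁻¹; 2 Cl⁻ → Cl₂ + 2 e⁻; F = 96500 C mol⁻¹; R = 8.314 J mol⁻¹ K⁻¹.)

n(Ag) = 24.2 / 107.87 = 0.2243 mol, so n(e⁻) = 1 × 0.2243 = 0.2243 mol.
The cells are in series, so the same 0.2243 mol of electrons passes through the second cell.
2 Cl⁻ → Cl₂ + 2 e⁻ — 2 mol e⁻ per mol Cl₂, so n(Cl₂) = 0.2243/2 = 0.1122 mol.
V = nRT/P = (0.1122 × 8.314 × 355) / (118 × 10³) = 0.00281 m³ = 2.81 L.

2.81 L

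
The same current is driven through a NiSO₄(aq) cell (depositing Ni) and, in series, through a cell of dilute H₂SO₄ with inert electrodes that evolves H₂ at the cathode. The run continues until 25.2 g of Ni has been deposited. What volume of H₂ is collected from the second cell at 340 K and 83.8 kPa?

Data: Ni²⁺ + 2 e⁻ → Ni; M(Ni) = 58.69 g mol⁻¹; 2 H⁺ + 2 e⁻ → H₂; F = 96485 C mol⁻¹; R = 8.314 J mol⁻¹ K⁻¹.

n(Ni) = 25.2 / 58.69 = 0.4294 mol, so n(e⁻) = 2 × 0.4294 = 0.8587 mol.
The cells are in series, so the same 0.8587 mol of electrons passes through the second cell.
2 H⁺ + 2 e⁻ → H₂ — 2 mol e⁻ per mol H₂, so n(H₂) = 0.8587/2 = 0.4294 mol.
V = nRT/P = (0.4294 × 8.314 × 340) / (83.8 × 10³) = 0.0145 m³ = 14.5 L.

14.5 L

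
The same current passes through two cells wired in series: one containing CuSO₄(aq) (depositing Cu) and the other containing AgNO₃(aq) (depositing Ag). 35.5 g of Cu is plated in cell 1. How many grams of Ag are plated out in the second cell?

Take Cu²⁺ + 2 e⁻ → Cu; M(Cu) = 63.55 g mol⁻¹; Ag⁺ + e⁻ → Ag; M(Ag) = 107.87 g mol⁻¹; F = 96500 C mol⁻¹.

121 g

n(Cu) = 35.5 / 63.55 = 0.5586 mol.
Since Cu²⁺ + 2 e⁻ → Cu, n(e⁻) passed = 2 × 0.5586 = 1.117 mol.
Cells in series carry the same charge, so the same 1.117 mol of electrons passes through cell 2.
Ag⁺ + e⁻ → Ag, so n(Ag) = 1.117 / 1 = 1.117 mol.
m(Ag) = 1.117 × 107.87 = 121 g.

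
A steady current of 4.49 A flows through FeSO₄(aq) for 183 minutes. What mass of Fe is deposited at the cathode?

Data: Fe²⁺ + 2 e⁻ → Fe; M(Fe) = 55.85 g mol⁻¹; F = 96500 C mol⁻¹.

14.3 g

Q = I·t = 4.490 A × 10980 s = 49300 C.
n(e⁻) = Q/F = 49300 / 96500 = 0.5109 mol.
Fe²⁺ + 2 e⁻ → Fe, so n(Fe) = n(e⁻)/2 = 0.2554 mol.
m = n·M = 0.2554 × 55.85 = 14.3 g.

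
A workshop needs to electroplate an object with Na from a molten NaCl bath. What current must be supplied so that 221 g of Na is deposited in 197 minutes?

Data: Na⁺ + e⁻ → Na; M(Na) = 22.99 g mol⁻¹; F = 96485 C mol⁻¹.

n(Na) = 221 / 22.99 = 9.613 mol.
n(e⁻) = 1 × 9.613 = 9.613 mol.
Q = n(e⁻)·F = 9.613 × 96485 = 927500 C.
I = Q/t = 927500 / 11820 s = 78.5 A.

78.5 A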